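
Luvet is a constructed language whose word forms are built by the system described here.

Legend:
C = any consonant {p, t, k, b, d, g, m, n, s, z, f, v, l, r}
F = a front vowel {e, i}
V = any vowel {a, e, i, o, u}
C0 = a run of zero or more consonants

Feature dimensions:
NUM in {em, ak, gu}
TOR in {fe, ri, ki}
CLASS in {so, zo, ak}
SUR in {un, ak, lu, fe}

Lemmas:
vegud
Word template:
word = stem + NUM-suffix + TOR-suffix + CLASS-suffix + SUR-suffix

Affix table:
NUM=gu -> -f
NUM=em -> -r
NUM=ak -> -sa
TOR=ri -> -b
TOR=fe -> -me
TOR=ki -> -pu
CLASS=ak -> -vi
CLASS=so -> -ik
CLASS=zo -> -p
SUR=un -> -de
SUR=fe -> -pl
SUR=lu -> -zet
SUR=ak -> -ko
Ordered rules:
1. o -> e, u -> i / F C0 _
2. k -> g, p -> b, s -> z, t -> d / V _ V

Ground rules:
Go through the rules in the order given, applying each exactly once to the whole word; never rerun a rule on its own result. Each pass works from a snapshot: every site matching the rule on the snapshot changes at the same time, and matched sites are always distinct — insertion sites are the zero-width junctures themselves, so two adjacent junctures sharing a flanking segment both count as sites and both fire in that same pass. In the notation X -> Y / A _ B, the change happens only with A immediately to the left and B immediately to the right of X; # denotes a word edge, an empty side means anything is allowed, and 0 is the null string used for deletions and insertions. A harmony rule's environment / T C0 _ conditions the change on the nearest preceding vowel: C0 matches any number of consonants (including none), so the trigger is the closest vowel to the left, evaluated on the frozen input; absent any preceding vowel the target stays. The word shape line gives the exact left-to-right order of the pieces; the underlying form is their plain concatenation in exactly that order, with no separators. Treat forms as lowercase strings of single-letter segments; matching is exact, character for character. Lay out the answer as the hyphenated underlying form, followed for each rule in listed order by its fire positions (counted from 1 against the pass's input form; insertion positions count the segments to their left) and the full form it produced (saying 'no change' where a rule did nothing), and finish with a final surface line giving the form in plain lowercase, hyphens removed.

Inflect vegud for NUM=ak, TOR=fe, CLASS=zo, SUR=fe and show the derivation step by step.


underlying: vegud-sa-me-p-pl
1. o -> e, u -> i / F C0 _: fires at position(s) 4: vegidsameppl
2. k -> g, p -> b, s -> z, t -> d / V _ V: no change
surface: vegidsameppl


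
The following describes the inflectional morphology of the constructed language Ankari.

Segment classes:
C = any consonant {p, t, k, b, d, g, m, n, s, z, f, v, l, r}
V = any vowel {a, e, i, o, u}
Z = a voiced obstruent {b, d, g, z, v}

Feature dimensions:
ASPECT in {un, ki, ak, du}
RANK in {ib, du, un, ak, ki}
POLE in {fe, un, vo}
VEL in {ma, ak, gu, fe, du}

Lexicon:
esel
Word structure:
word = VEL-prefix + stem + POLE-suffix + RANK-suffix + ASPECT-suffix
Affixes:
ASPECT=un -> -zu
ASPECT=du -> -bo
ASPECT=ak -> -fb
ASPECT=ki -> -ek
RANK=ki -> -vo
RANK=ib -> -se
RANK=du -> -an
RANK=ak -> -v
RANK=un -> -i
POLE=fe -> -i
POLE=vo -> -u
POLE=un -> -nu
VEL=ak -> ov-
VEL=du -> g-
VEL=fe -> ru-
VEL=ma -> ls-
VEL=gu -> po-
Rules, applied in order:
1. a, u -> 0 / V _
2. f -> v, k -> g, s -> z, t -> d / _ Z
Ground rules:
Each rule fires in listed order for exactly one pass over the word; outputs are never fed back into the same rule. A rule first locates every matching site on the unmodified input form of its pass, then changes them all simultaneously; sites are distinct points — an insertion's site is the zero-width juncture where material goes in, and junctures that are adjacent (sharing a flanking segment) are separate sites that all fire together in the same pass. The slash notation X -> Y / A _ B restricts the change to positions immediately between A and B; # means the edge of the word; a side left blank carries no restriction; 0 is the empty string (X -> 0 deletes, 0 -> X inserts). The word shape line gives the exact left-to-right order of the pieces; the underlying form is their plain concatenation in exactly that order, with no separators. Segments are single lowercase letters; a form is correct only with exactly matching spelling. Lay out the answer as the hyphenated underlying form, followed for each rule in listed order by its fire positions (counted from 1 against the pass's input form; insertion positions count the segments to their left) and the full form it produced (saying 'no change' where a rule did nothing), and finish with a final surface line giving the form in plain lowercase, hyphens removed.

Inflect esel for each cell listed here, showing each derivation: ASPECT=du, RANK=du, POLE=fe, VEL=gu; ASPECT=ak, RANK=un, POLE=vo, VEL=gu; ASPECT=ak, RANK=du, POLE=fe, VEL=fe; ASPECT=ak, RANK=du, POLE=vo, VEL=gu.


cell ASPECT=du, RANK=du, POLE=fe, VEL=gu:
underlying: po-esel-i-an-bo
1. a, u -> 0 / V _: fires at position(s) 8: poeselinbo
2. f -> v, k -> g, s -> z, t -> d / _ Z: no change
surface: poeselinbo

cell ASPECT=ak, RANK=un, POLE=vo, VEL=gu:
underlying: po-esel-u-i-fb
1. a, u -> 0 / V _: no change
2. f -> v, k -> g, s -> z, t -> d / _ Z: fires at position(s) 9: poeseluivb
surface: poeseluivb

cell ASPECT=ak, RANK=du, POLE=fe, VEL=fe:
underlying: ru-esel-i-an-fb
1. a, u -> 0 / V _: fires at position(s) 8: rueselinfb
2. f -> v, k -> g, s -> z, t -> d / _ Z: fires at position(s) 9: rueselinvb
surface: rueselinvb

cell ASPECT=ak, RANK=du, POLE=vo, VEL=gu:
underlying: po-esel-u-an-fb
1. a, u -> 0 / V _: fires at position(s) 8: poeselunfb
2. f -> v, k -> g, s -> z, t -> d / _ Z: fires at position(s) 9: poeselunvb
surface: poeselunvb


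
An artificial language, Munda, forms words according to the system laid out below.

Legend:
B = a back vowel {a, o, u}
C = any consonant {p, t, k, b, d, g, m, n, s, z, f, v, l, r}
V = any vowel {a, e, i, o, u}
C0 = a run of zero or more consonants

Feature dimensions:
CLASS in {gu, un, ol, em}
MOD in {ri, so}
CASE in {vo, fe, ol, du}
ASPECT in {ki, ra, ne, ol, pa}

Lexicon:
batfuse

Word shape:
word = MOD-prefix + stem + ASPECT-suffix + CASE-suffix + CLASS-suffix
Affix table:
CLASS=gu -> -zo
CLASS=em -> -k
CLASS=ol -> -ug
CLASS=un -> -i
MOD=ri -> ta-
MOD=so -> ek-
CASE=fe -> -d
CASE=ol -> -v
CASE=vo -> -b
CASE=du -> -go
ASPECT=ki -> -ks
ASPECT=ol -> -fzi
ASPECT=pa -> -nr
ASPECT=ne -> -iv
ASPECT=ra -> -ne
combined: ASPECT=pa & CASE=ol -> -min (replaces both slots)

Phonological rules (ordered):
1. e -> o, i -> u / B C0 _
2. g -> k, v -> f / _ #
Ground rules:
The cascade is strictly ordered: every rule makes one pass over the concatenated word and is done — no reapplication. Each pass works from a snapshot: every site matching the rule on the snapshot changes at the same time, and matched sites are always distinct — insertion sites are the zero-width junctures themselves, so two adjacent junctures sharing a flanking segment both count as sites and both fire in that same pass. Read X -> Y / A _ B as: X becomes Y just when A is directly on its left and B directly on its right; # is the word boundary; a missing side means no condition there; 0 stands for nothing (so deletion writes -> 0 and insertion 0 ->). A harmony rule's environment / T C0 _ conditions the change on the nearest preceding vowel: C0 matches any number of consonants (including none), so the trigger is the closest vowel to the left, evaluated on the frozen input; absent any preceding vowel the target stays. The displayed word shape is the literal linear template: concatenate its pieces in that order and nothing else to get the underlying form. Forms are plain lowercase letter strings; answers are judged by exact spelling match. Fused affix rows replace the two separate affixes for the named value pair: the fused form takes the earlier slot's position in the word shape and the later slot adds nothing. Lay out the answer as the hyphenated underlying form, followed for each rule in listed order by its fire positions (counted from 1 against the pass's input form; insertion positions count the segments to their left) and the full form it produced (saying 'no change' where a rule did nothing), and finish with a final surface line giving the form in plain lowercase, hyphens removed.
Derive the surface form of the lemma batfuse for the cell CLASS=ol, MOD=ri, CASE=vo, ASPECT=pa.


underlying: ta-batfuse-nr-b-ug
1. e -> o, i -> u / B C0 _: fires at position(s) 9: tabatfusonrbug
2. g -> k, v -> f / _ #: fires at position(s) 14: tabatfusonrbuk
surface: tabatfusonrbuk


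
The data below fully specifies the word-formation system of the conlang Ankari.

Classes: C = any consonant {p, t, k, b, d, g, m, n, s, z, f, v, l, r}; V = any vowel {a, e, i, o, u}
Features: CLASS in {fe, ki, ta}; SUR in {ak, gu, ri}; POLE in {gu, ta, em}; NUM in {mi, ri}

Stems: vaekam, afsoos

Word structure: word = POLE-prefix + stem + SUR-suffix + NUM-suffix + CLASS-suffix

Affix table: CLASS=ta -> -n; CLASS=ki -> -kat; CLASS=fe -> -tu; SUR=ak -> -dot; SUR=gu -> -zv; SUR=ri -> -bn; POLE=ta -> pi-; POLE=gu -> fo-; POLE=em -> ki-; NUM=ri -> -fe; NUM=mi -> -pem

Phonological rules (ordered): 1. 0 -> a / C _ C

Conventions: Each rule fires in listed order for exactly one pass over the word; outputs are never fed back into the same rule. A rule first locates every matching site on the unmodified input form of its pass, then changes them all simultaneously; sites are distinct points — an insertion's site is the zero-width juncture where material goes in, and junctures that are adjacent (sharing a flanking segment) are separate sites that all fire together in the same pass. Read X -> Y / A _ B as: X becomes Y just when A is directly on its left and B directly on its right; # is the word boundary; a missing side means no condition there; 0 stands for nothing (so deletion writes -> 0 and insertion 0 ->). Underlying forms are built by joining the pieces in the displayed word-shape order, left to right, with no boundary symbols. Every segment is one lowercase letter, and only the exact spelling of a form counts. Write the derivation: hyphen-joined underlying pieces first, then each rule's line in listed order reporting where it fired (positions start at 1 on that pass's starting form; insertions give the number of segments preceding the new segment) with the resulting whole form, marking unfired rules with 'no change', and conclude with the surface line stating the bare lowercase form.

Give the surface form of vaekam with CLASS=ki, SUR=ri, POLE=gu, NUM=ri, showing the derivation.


underlying: fo-vaekam-bn-fe-kat
1. 0 -> a / C _ C: inserts after position(s) 8, 9, 10: fovaekamabanafekat
surface: fovaekamabanafekat


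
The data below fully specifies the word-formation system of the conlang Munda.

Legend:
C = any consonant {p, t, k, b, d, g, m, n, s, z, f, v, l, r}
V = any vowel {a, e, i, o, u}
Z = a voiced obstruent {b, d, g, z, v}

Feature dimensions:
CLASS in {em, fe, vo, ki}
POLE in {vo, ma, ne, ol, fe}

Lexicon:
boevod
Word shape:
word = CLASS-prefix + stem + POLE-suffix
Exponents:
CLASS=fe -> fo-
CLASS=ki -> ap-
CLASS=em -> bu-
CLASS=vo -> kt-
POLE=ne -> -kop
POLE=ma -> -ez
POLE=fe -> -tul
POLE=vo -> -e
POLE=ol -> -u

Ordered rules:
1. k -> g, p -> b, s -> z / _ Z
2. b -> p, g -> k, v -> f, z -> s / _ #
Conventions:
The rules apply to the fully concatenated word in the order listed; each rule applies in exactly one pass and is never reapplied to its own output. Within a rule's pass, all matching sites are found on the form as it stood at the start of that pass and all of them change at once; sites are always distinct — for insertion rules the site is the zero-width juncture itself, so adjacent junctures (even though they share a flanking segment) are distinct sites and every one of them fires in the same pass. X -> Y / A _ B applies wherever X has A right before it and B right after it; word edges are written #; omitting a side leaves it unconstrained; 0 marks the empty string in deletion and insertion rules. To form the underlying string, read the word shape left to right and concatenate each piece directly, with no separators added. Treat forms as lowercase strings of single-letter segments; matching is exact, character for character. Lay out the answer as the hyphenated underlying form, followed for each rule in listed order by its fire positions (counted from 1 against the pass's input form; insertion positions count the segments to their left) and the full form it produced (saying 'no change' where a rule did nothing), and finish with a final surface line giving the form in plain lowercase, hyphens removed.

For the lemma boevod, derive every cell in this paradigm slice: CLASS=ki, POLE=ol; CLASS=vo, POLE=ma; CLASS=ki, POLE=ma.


cell CLASS=ki, POLE=ol:
underlying: ap-boevod-u
1. k -> g, p -> b, s -> z / _ Z: fires at position(s) 2: abboevodu
2. b -> p, g -> k, v -> f, z -> s / _ #: no change
surface: abboevodu

cell CLASS=vo, POLE=ma:
underlying: kt-boevod-ez
1. k -> g, p -> b, s -> z / _ Z: no change
2. b -> p, g -> k, v -> f, z -> s / _ #: fires at position(s) 10: ktboevodes
surface: ktboevodes

cell CLASS=ki, POLE=ma:
underlying: ap-boevod-ez
1. k -> g, p -> b, s -> z / _ Z: fires at position(s) 2: abboevodez
2. b -> p, g -> k, v -> f, z -> s / _ #: fires at position(s) 10: abboevodes
surface: abboevodes


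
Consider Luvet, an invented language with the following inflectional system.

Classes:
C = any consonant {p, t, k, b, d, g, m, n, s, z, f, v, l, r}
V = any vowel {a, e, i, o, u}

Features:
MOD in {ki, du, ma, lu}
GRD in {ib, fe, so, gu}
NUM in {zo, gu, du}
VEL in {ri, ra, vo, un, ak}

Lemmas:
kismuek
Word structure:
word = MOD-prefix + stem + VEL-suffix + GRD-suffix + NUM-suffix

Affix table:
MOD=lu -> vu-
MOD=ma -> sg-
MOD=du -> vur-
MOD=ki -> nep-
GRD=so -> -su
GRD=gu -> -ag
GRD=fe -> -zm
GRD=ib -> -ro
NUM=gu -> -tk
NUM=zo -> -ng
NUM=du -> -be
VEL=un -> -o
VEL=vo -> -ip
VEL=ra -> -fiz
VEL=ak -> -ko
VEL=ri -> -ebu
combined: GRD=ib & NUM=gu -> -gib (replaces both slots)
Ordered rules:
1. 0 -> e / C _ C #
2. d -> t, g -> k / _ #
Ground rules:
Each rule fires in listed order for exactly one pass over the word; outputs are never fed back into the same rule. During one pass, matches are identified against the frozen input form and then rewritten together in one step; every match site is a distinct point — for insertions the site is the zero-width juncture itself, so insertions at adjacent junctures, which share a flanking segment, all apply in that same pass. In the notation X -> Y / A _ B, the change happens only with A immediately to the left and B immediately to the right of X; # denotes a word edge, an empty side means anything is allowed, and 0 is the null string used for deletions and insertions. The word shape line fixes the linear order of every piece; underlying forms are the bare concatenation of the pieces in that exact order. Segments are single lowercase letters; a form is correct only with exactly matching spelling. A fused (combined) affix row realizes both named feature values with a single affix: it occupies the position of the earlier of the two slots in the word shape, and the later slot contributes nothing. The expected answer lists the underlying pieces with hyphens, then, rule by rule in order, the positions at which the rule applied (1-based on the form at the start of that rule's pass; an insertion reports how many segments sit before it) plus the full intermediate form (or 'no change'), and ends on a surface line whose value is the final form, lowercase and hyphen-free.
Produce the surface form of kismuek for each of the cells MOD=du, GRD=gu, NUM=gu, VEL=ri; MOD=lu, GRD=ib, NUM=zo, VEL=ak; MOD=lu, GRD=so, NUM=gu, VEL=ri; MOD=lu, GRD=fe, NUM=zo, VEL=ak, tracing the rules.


cell MOD=du, GRD=gu, NUM=gu, VEL=ri:
underlying: vur-kismuek-ebu-ag-tk
1. 0 -> e / C _ C #: inserts after position(s) 16: vurkismuekebuagtek
2. d -> t, g -> k / _ #: no change
surface: vurkismuekebuagtek

cell MOD=lu, GRD=ib, NUM=zo, VEL=ak:
underlying: vu-kismuek-ko-ro-ng
1. 0 -> e / C _ C #: inserts after position(s) 14: vukismuekkoroneg
2. d -> t, g -> k / _ #: fires at position(s) 16: vukismuekkoronek
surface: vukismuekkoronek

cell MOD=lu, GRD=so, NUM=gu, VEL=ri:
underlying: vu-kismuek-ebu-su-tk
1. 0 -> e / C _ C #: inserts after position(s) 15: vukismuekebusutek
2. d -> t, g -> k / _ #: no change
surface: vukismuekebusutek

cell MOD=lu, GRD=fe, NUM=zo, VEL=ak:
underlying: vu-kismuek-ko-zm-ng
1. 0 -> e / C _ C #: inserts after position(s) 14: vukismuekkozmneg
2. d -> t, g -> k / _ #: fires at position(s) 16: vukismuekkozmnek
surface: vukismuekkozmnek


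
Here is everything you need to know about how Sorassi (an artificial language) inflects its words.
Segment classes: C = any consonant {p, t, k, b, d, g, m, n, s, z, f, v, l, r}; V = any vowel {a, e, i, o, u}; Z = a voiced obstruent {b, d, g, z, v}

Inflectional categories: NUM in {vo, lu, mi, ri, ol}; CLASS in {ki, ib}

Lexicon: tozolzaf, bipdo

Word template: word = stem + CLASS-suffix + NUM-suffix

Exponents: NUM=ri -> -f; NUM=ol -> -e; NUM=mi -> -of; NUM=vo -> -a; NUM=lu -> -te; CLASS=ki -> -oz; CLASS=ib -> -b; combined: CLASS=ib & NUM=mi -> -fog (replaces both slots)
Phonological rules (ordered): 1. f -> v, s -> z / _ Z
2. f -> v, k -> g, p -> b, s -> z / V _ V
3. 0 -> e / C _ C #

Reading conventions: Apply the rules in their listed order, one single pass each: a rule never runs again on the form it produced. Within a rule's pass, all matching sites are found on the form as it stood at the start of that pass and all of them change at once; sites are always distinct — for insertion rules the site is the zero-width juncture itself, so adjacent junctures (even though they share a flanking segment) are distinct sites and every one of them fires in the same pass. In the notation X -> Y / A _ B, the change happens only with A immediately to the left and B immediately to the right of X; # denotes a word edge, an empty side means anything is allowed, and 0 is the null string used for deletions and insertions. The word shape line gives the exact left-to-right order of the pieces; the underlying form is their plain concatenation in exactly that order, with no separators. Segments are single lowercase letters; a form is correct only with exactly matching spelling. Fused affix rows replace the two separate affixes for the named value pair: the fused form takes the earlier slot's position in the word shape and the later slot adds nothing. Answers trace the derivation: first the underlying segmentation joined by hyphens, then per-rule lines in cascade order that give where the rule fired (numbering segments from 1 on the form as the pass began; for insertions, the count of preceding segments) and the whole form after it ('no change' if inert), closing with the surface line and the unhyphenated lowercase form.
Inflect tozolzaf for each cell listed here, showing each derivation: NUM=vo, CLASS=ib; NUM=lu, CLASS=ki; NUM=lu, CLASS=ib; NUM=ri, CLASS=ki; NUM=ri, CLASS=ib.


cell NUM=vo, CLASS=ib:
underlying: tozolzaf-b-a
1. f -> v, s -> z / _ Z: fires at position(s) 8: tozolzavba
2. f -> v, k -> g, p -> b, s -> z / V _ V: no change
3. 0 -> e / C _ C #: no change
surface: tozolzavba

cell NUM=lu, CLASS=ki:
underlying: tozolzaf-oz-te
1. f -> v, s -> z / _ Z: no change
2. f -> v, k -> g, p -> b, s -> z / V _ V: fires at position(s) 8: tozolzavozte
3. 0 -> e / C _ C #: no change
surface: tozolzavozte

cell NUM=lu, CLASS=ib:
underlying: tozolzaf-b-te
1. f -> v, s -> z / _ Z: fires at position(s) 8: tozolzavbte
2. f -> v, k -> g, p -> b, s -> z / V _ V: no change
3. 0 -> e / C _ C #: no change
surface: tozolzavbte

cell NUM=ri, CLASS=ki:
underlying: tozolzaf-oz-f
1. f -> v, s -> z / _ Z: no change
2. f -> v, k -> g, p -> b, s -> z / V _ V: fires at position(s) 8: tozolzavozf
3. 0 -> e / C _ C #: inserts after position(s) 10: tozolzavozef
surface: tozolzavozef

cell NUM=ri, CLASS=ib:
underlying: tozolzaf-b-f
1. f -> v, s -> z / _ Z: fires at position(s) 8: tozolzavbf
2. f -> v, k -> g, p -> b, s -> z / V _ V: no change
3. 0 -> e / C _ C #: inserts after position(s) 9: tozolzavbef
surface: tozolzavbef


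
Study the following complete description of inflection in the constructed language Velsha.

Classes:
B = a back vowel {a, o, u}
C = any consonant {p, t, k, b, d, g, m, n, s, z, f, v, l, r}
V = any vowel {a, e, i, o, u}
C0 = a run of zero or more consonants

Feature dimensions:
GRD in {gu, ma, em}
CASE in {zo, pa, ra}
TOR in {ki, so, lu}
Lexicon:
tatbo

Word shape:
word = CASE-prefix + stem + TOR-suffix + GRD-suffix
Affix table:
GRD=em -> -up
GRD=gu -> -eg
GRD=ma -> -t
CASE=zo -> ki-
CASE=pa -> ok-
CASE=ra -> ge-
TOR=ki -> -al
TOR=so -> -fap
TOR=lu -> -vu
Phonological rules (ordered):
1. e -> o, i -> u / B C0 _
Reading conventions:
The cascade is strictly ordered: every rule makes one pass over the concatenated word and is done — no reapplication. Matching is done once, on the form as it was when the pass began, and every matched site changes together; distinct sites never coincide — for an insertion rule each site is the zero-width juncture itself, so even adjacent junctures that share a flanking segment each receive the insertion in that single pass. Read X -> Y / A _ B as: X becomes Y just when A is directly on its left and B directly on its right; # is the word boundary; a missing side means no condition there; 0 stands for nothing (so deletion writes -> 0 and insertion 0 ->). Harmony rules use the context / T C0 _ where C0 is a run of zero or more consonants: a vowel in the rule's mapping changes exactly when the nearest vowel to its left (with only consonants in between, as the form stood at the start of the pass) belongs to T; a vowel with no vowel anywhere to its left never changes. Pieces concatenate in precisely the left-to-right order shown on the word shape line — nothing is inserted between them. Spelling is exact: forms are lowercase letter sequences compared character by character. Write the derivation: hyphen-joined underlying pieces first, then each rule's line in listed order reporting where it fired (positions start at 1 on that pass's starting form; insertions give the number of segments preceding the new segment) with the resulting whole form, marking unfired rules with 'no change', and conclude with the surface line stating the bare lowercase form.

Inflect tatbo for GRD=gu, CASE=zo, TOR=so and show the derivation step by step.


underlying: ki-tatbo-fap-eg
1. e -> o, i -> u / B C0 _: fires at position(s) 11: kitatbofapog
surface: kitatbofapog


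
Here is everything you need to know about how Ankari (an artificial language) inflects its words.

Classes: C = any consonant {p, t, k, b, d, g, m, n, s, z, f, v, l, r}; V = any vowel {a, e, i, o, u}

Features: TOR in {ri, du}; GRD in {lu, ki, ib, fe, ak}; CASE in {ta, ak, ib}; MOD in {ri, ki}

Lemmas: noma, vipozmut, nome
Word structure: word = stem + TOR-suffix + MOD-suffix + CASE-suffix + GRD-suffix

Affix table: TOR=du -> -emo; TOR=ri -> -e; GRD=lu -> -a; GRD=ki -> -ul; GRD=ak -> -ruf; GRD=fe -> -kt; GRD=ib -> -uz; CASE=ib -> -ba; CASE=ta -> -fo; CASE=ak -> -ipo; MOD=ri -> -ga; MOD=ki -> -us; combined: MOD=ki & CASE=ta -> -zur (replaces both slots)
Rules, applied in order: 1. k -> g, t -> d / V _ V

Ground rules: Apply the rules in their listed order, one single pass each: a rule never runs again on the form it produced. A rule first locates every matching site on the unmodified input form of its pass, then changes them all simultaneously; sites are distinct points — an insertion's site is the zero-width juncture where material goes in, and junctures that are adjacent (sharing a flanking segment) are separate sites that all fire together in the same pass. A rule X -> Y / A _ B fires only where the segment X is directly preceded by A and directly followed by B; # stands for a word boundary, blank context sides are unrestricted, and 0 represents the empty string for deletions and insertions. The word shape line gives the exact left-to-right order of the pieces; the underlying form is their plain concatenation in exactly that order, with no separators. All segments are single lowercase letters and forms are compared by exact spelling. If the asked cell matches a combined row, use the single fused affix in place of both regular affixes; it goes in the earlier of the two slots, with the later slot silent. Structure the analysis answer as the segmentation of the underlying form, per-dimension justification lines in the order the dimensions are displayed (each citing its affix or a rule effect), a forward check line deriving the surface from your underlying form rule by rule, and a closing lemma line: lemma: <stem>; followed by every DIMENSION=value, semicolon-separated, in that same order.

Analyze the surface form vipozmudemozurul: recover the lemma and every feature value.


underlying: vipozmut-emo-zur-ul
TOR=du - signalled by the affix -emo
GRD=ki - signalled by the affix -ul
CASE=ta - signalled by the combined affix row
MOD=ki - signalled by the combined affix row
check: vipozmutemozurul -> vipozmudemozurul
lemma: vipozmut; TOR=du; GRD=ki; CASE=ta; MOD=ki


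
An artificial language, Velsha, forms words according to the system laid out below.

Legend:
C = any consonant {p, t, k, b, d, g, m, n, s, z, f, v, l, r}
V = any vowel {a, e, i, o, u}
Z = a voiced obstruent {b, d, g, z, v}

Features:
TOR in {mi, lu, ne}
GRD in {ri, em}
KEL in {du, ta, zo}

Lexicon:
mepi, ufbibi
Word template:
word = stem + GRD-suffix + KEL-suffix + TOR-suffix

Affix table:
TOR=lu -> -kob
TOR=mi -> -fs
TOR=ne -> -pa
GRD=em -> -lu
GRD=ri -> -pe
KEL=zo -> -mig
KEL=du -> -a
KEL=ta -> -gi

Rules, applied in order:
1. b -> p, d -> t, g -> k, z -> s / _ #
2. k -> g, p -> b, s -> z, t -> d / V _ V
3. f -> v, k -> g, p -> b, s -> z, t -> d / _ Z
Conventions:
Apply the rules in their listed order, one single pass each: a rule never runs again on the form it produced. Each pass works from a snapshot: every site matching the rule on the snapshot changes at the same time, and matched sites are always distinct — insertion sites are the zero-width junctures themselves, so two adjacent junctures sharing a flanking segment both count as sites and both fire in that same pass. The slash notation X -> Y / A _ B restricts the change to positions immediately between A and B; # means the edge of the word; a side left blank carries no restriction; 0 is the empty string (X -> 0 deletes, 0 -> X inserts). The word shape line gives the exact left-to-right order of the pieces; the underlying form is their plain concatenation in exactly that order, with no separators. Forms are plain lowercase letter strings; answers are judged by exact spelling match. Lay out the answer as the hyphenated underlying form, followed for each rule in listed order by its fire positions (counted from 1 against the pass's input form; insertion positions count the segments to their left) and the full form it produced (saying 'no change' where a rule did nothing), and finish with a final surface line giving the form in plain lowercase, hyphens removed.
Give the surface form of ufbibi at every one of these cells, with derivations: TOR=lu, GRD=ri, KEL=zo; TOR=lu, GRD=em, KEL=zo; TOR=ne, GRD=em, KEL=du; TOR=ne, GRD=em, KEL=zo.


cell TOR=lu, GRD=ri, KEL=zo:
underlying: ufbibi-pe-mig-kob
1. b -> p, d -> t, g -> k, z -> s / _ #: fires at position(s) 14: ufbibipemigkop
2. k -> g, p -> b, s -> z, t -> d / V _ V: fires at position(s) 7: ufbibibemigkop
3. f -> v, k -> g, p -> b, s -> z, t -> d / _ Z: fires at position(s) 2: uvbibibemigkop
surface: uvbibibemigkop

cell TOR=lu, GRD=em, KEL=zo:
underlying: ufbibi-lu-mig-kob
1. b -> p, d -> t, g -> k, z -> s / _ #: fires at position(s) 14: ufbibilumigkop
2. k -> g, p -> b, s -> z, t -> d / V _ V: no change
3. f -> v, k -> g, p -> b, s -> z, t -> d / _ Z: fires at position(s) 2: uvbibilumigkop
surface: uvbibilumigkop

cell TOR=ne, GRD=em, KEL=du:
underlying: ufbibi-lu-a-pa
1. b -> p, d -> t, g -> k, z -> s / _ #: no change
2. k -> g, p -> b, s -> z, t -> d / V _ V: fires at position(s) 10: ufbibiluaba
3. f -> v, k -> g, p -> b, s -> z, t -> d / _ Z: fires at position(s) 2: uvbibiluaba
surface: uvbibiluaba

cell TOR=ne, GRD=em, KEL=zo:
underlying: ufbibi-lu-mig-pa
1. b -> p, d -> t, g -> k, z -> s / _ #: no change
2. k -> g, p -> b, s -> z, t -> d / V _ V: no change
3. f -> v, k -> g, p -> b, s -> z, t -> d / _ Z: fires at position(s) 2: uvbibilumigpa
surface: uvbibilumigpa


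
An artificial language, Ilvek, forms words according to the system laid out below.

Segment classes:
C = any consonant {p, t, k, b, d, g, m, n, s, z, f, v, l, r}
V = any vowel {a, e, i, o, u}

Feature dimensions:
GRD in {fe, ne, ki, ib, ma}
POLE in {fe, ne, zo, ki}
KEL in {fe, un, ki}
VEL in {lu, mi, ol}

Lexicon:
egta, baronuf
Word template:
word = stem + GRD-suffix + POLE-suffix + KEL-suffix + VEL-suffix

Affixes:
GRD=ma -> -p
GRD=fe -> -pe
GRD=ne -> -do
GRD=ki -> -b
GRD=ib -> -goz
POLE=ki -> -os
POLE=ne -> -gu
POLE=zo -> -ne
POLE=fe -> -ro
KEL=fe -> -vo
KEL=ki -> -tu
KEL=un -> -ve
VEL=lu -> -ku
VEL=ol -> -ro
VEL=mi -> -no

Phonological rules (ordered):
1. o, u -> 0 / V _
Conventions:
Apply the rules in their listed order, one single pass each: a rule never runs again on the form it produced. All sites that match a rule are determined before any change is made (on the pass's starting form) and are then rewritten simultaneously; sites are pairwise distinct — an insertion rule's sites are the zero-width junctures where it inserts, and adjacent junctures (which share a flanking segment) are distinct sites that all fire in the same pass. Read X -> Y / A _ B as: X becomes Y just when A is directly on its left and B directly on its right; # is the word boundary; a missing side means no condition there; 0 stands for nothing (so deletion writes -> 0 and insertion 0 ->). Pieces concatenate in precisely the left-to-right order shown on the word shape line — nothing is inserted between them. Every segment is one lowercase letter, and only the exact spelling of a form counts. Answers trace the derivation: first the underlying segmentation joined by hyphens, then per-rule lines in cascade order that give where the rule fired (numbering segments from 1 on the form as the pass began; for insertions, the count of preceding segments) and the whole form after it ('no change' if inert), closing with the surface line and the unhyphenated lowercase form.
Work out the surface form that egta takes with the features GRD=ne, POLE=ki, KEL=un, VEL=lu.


underlying: egta-do-os-ve-ku
1. o, u -> 0 / V _: fires at position(s) 7: egtadosveku
surface: egtadosveku


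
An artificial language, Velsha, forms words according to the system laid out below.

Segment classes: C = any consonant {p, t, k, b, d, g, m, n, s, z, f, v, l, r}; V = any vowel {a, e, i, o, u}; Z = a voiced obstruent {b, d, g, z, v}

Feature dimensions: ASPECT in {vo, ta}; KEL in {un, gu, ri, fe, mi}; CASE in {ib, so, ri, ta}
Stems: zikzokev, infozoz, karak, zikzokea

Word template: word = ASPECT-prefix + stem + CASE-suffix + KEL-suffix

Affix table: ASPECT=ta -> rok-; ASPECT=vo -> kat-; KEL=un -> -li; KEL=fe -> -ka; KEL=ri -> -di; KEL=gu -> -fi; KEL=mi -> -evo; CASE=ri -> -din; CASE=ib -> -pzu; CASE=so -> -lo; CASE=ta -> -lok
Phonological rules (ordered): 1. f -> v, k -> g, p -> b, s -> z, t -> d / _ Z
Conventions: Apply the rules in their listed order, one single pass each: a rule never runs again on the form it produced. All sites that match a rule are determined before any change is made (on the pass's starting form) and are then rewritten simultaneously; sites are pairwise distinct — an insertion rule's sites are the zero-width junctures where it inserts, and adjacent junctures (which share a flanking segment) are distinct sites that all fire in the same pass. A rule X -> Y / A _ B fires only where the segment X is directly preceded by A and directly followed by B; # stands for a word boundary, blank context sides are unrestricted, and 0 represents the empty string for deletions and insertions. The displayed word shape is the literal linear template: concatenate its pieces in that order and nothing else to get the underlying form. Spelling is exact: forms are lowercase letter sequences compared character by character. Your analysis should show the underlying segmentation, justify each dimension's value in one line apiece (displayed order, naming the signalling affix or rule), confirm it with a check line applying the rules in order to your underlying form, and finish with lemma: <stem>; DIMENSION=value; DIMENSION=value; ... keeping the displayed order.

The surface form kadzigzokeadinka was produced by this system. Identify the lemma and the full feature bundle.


underlying: kat-zikzokea-din-ka
ASPECT=vo - signalled by the affix kat-
KEL=fe - signalled by the affix -ka
CASE=ri - signalled by the affix -din
check: katzikzokeadinka -> kadzigzokeadinka
lemma: zikzokea; ASPECT=vo; KEL=fe; CASE=ri


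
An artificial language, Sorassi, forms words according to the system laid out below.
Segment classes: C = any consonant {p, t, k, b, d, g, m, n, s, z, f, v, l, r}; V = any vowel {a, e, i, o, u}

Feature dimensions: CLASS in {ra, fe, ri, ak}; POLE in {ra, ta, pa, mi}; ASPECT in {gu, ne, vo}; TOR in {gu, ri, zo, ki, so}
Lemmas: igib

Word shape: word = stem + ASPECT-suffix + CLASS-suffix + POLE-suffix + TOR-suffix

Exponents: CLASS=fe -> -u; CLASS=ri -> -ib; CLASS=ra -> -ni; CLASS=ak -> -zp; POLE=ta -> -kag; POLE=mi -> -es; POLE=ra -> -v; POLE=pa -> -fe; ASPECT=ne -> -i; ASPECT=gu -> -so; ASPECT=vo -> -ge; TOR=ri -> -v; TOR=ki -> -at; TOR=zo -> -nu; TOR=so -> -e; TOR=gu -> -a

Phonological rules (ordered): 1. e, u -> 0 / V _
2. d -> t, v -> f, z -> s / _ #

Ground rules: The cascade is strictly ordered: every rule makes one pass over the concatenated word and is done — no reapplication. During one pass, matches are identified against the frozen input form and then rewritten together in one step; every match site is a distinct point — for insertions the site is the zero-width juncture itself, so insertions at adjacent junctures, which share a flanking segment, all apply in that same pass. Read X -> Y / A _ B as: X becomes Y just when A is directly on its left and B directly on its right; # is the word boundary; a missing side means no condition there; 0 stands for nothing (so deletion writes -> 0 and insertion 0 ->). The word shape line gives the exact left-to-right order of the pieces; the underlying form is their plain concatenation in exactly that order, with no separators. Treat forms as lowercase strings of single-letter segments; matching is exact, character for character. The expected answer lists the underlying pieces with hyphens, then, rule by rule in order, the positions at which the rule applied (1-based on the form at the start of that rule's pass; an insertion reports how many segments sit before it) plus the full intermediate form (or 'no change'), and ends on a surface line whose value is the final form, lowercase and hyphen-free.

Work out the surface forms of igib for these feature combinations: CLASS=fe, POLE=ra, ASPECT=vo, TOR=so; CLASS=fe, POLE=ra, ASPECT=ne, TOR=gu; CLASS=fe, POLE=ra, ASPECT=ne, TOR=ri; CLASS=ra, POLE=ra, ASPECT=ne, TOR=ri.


cell CLASS=fe, POLE=ra, ASPECT=vo, TOR=so:
underlying: igib-ge-u-v-e
1. e, u -> 0 / V _: fires at position(s) 7: igibgeve
2. d -> t, v -> f, z -> s / _ #: no change
surface: igibgeve

cell CLASS=fe, POLE=ra, ASPECT=ne, TOR=gu:
underlying: igib-i-u-v-a
1. e, u -> 0 / V _: fires at position(s) 6: igibiva
2. d -> t, v -> f, z -> s / _ #: no change
surface: igibiva

cell CLASS=fe, POLE=ra, ASPECT=ne, TOR=ri:
underlying: igib-i-u-v-v
1. e, u -> 0 / V _: fires at position(s) 6: igibivv
2. d -> t, v -> f, z -> s / _ #: fires at position(s) 7: igibivf
surface: igibivf

cell CLASS=ra, POLE=ra, ASPECT=ne, TOR=ri:
underlying: igib-i-ni-v-v
1. e, u -> 0 / V _: no change
2. d -> t, v -> f, z -> s / _ #: fires at position(s) 9: igibinivf
surface: igibinivf


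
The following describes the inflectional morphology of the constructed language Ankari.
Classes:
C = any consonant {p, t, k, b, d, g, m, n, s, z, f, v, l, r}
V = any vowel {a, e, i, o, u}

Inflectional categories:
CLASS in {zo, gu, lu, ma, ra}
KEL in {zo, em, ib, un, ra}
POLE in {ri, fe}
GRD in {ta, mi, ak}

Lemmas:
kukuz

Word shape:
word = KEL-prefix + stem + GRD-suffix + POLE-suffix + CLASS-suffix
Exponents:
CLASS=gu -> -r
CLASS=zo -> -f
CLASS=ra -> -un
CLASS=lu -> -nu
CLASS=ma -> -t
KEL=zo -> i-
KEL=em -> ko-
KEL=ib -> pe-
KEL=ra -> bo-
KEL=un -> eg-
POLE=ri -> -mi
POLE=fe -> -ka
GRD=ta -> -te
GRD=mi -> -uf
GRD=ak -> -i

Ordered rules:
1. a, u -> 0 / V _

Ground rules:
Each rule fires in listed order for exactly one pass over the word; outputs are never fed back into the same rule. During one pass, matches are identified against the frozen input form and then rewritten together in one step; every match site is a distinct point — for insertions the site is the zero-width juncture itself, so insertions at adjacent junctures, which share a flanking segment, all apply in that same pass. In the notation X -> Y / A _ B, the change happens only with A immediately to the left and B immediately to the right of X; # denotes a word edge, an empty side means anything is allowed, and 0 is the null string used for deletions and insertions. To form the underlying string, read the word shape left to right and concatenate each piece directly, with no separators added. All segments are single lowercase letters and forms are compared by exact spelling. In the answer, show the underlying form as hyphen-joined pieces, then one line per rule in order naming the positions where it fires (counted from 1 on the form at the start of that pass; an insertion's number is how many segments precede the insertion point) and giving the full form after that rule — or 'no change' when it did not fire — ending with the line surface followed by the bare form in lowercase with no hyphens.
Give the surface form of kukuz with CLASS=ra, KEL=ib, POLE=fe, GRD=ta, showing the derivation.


underlying: pe-kukuz-te-ka-un
1. a, u -> 0 / V _: fires at position(s) 12: pekukuztekan
surface: pekukuztekan


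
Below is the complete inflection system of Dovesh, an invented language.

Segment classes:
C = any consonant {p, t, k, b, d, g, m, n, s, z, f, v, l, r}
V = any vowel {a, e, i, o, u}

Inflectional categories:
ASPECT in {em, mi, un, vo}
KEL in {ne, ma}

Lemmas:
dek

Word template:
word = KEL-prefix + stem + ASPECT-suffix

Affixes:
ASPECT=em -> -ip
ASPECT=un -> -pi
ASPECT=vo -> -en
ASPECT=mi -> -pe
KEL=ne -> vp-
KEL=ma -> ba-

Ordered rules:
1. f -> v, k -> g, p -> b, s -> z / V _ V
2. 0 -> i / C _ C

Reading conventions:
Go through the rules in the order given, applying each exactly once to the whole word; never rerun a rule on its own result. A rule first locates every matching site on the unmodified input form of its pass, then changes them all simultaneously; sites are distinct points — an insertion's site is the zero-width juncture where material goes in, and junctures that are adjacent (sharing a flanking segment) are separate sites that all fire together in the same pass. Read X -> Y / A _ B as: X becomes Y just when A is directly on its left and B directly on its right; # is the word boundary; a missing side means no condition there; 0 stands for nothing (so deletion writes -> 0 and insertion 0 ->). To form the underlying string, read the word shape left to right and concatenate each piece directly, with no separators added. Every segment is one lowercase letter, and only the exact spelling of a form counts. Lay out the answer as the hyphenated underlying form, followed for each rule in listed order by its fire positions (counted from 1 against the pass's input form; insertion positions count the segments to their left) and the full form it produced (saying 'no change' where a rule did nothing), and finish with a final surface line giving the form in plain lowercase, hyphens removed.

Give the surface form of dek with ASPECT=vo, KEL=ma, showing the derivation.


underlying: ba-dek-en
1. f -> v, k -> g, p -> b, s -> z / V _ V: fires at position(s) 5: badegen
2. 0 -> i / C _ C: no change
surface: badegen


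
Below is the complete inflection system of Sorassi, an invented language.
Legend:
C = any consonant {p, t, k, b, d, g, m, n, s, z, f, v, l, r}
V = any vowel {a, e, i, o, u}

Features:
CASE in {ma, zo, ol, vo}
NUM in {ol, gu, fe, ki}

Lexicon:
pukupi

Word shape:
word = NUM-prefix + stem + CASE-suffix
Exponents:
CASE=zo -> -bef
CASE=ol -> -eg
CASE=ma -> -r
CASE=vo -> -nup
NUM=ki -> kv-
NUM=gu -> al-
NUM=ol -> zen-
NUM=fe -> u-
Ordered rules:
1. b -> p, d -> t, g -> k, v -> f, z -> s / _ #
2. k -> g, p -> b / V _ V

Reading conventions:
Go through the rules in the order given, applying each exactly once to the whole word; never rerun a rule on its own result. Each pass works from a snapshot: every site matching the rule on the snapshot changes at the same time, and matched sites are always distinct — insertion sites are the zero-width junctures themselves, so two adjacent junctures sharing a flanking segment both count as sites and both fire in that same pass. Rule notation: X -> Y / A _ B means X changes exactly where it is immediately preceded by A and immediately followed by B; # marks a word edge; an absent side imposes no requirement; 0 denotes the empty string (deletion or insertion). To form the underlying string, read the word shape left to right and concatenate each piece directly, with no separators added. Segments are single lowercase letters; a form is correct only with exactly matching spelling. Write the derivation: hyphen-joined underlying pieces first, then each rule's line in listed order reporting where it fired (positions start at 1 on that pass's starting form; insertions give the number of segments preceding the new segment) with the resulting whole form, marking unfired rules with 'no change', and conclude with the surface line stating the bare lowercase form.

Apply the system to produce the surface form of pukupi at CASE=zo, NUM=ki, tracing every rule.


underlying: kv-pukupi-bef
1. b -> p, d -> t, g -> k, v -> f, z -> s / _ #: no change
2. k -> g, p -> b / V _ V: fires at position(s) 5, 7: kvpugubibef
surface: kvpugubibef
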